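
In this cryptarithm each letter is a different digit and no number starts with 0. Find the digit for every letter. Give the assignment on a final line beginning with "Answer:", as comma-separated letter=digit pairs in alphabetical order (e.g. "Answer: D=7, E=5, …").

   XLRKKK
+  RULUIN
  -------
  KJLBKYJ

Step 1. [col 1: K + N ≡ J (mod 10)] several values work for N in column 1 (K + N ≡ J (mod 10), carry-in 0); try N=2, so N=2.
Step 2. [col 1: K + N ≡ J (mod 10)] column 1 (K + N ≡ J (mod 10), carry-in 0) doesn't pin K yet; pick K=1 and continue. So K=1.
Step 3. [col 1: K + N ≡ J (mod 10)] column 1 reads K+N+carry(0)=J with K=1, N=2; with digits 1,2 already taken and all letters distinct, the only value for J is 3 ⇒ J=3.
Step 4. [col 2: K + I ≡ Y (mod 10)] no forcing yet in column 2 (carry-in 0); Y=7 is free and consistent — try it, so Y=7.
Step 5. [col 2: K + I ≡ Y (mod 10)] column 2: given K=1, Y=7, carry-in 0, and digits 1,2,3,7 already taken and all letters distinct, K+I≡Y (mod 10) forces I=6. So I=6.
Step 6. [col 3: K + U ≡ K (mod 10)] column 3: given K=1, carry-in 0, and digits 1,2,3,6,7 already taken and all letters distinct, K+U≡K (mod 10) forces U=0 ⇒ U=0.
Step 7. [col 4: R + L ≡ B (mod 10)] several values work for R in column 4 (R + L ≡ B (mod 10), carry-in 0); try R=5 ⇒ R=5.
Step 8. [col 4: R + L ≡ B (mod 10)] column 4 (R + L ≡ B (mod 10), carry-in 0) doesn't pin B yet; pick B=9 and continue. So B=9.
Step 9. [col 4: R + L ≡ B (mod 10)] from column 4 (R=5, B=9, carry-in 0, digits 0,1,2,3,5,6,7,9 already taken and all letters distinct): L must equal 4. So L=4.
Step 10. [col 6: X + R ≡ J (mod 10)] column 6: given R=5, J=3, carry-in 0, and digits 0,1,2,3,4,5,6,7,9 already taken and all letters distinct, X+R≡J (mod 10) forces X=8, so X=8.

Answer: B=9, I=6, J=3, K=1, L=4, N=2, R=5, U=0, X=8, Y=7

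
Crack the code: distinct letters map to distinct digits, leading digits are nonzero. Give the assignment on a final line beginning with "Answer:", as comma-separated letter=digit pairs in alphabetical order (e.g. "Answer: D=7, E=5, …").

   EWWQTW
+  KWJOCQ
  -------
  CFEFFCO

Step 1. [col 1: W + Q ≡ O (mod 10)] no forcing yet in column 1 (carry-in 0); O=3 is free and consistent — try it, so O=3.
Step 2. [col 1: W + Q ≡ O (mod 10)] column 1 (W + Q ≡ O (mod 10), carry-in 0) doesn't pin W yet; pick W=7 and continue, so W=7.
Step 3. [col 1: W + Q ≡ O (mod 10)] column 1 reads W+Q+carry(0)=O with W=7, O=3; with digits 3,7 already taken and all letters distinct, the only value for Q is 6, so Q=6.
Step 4. [col 2: T + C ≡ C (mod 10)] in column 2 we have T+C≡C with carry-in 1; given nothing yet and digits 3,6,7 already taken and all letters distinct, that pins T to 9 ⇒ T=9.
Step 5. [col 2: T + C ≡ C (mod 10)] several values work for C in column 2 (T + C ≡ C (mod 10), carry-in 1); try C=1. So C=1.
Step 6. [col 3: Q + O ≡ F (mod 10)] from column 3 (Q=6, O=3, carry-in 1, digits 1,3,6,7,9 already taken and all letters distinct): F must equal 0 ⇒ F=0.
Step 7. [col 4: W + J ≡ F (mod 10)] in column 4 we have W+J≡F with carry-in 1; given W=7, F=0 and digits 0,1,3,6,7,9 already taken and all letters distinct, that pins J to 2, so J=2.
Step 8. [col 5: W + W ≡ E (mod 10)] from column 5 (W=7, carry-in 1, digits 0,1,2,3,6,7,9 already taken and all letters distinct): E must equal 5. So E=5.
Step 9. [col 6: E + K ≡ F (mod 10)] from column 6 (E=5, F=0, carry-in 1, digits 0,1,2,3,5,6,7,9 already taken and all letters distinct): K must equal 4 ⇒ K=4.

Answer: C=1, E=5, F=0, J=2, K=4, O=3, Q=6, T=9, W=7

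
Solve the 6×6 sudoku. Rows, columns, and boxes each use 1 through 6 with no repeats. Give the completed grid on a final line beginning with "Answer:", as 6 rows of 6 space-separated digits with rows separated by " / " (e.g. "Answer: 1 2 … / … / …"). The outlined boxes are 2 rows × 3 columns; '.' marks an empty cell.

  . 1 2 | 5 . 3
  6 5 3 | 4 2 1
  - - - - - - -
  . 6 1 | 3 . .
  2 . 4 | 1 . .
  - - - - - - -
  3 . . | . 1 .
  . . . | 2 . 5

Step 1. [r6c2∈{4}] only 4 remains possible at r6c2 ⇒ r6c2=4.
Step 2. [r5c4∈{6}] r5c4's peers cover all but 6. So r5c4=6.
Step 3. [r4c5∈{5,6}] 5 has one home in row 4: r4c5. So r4c5=5.
Step 4. [r3c5∈{4}] r3c5 is down to just 4 ⇒ r3c5=4.
Step 5. [r1c1∈{4}] r1c1's peers cover all but 4 ⇒ r1c1=4.
Step 6. [r3c6∈{2}] r3c6 is down to just 2. So r3c6=2.
Step 7. [r1c5∈{6}] r1c5's peers cover all but 6. So r1c5=6.
Step 8. [r5c6∈{4}] r5c6 has the single candidate 4, so r5c6=4.
Step 9. [r6c1∈{1}] only 1 remains possible at r6c1, so r6c1=1.
Step 10. [r4c2∈{3}] r4c2 has the single candidate 3, so r4c2=3.
Step 11. [r5c2∈{2}] r5c2's peers cover all but 2, so r5c2=2.
Step 12. [r3c1∈{5}] nothing but 5 survives at r3c1. So r3c1=5.
Step 13. [r4c6∈{6}] r4c6's peers cover all but 6. So r4c6=6.
Step 14. [r6c5∈{3}] only 3 remains possible at r6c5 ⇒ r6c5=3.
Step 15. [r5c3∈{5}] r5c3's peers cover all but 5 ⇒ r5c3=5.
Step 16. [r6c3∈{6}] nothing but 6 survives at r6c3. So r6c3=6.

Answer: 4 1 2 5 6 3 / 6 5 3 4 2 1 / 5 6 1 3 4 2 / 2 3 4 1 5 6 / 3 2 5 6 1 4 / 1 4 6 2 3 5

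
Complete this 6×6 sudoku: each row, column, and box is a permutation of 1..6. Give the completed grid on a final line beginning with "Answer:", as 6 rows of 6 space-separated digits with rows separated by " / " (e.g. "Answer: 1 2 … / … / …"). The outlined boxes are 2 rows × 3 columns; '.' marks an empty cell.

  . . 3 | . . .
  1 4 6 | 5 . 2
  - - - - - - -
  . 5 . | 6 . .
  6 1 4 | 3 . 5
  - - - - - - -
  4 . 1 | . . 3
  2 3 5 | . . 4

Step 1. [r3c5∈{1,2,4}] r3c5 is the only open cell in row 3 admitting 4, so r3c5=4.
Step 2. [r6c5∈{1,6}] 6 has one home in row 6: r6c5 ⇒ r6c5=6.
Step 3. [r1c5∈{1}] r1c5 has the single candidate 1, so r1c5=1.
Step 4. [r5c5∈{2,5}] r5c5 is the only open cell in row 5 admitting 5 ⇒ r5c5=5.
Step 5. [r1c2∈{2}] r1c2 has the single candidate 2 ⇒ r1c2=2.
Step 6. [r3c6∈{1}] r3c6's peers cover all but 1 ⇒ r3c6=1.
Step 7. [r1c6∈{6}] r1c6 has the single candidate 6, so r1c6=6.
Step 8. [r5c2∈{6}] nothing but 6 survives at r5c2, so r5c2=6.
Step 9. [r6c4∈{1}] only 1 remains possible at r6c4. So r6c4=1.
Step 10. [r3c1∈{3}] r3c1's peers cover all but 3. So r3c1=3.
Step 11. [r3c3∈{2}] nothing but 2 survives at r3c3 ⇒ r3c3=2.
Step 12. [r1c1∈{5}] nothing but 5 survives at r1c1 ⇒ r1c1=5.
Step 13. [r1c4∈{4}] r1c4 is down to just 4, so r1c4=4.
Step 14. [r2c5∈{3}] r2c5 is down to just 3 ⇒ r2c5=3.
Step 15. [r4c5∈{2}] r4c5's peers cover all but 2, so r4c5=2.
Step 16. [r5c4∈{2}] only 2 remains possible at r5c4, so r5c4=2.

Answer: 5 2 3 4 1 6 / 1 4 6 5 3 2 / 3 5 2 6 4 1 / 6 1 4 3 2 5 / 4 6 1 2 5 3 / 2 3 5 1 6 4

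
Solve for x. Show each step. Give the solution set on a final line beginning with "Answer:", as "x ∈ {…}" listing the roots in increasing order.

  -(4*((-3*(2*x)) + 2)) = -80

Step 1. [-(4*((-3*(2*x)) + 2)) = -80] leading − — multiply by −1 ⇒ neg: 4*((-3*(2*x)) + 2) = 80.
Step 2. [4*((-3*(2*x)) + 2) = 80] divide by the outer 4, so div: (-3*(2*x)) + 2 = 20.
Step 3. [(-3*(2*x)) + 2 = 20] the outer +2 inverts by subtracting 2. So sub: -3*(2*x) = 18.
Step 4. [-3*(2*x) = 18] -3·(inner) — divide through by -3 ⇒ div: 2*x = -6.
Step 5. [2*x = -6] LHS = 2·(…); ÷2 both sides. So div: x = -3.

Answer: x ∈ {-3}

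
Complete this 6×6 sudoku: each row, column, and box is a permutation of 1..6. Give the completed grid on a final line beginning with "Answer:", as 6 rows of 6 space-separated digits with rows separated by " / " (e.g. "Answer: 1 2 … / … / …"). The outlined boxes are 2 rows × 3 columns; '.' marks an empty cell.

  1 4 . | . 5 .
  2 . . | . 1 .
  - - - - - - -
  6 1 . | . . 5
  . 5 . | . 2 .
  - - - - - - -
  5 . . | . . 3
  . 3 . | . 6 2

Step 1. [r2c2∈{6}] r2c2's peers cover all but 6. So r2c2=6.
Step 2. [r1c3∈{3}] nothing but 3 survives at r1c3 ⇒ r1c3=3.
Step 3. [r4c3∈{4}] only 4 remains possible at r4c3, so r4c3=4.
Step 4. [r2c4∈{3,4}] 3 has one home in row 2: r2c4, so r2c4=3.
Step 5. [r3c4∈{4}] r3c4 is down to just 4. So r3c4=4.
Step 6. [r5c4∈{1}] r5c4 has the single candidate 1. So r5c4=1.
Step 7. [r4c4∈{6}] r4c4 is down to just 6 ⇒ r4c4=6.
Step 8. [r5c2∈{2}] r5c2 is down to just 2. So r5c2=2.
Step 9. [r2c6∈{4}] r2c6 is down to just 4 ⇒ r2c6=4.
Step 10. [r3c5∈{3}] only 3 remains possible at r3c5, so r3c5=3.
Step 11. [r1c4∈{2}] r1c4 has the single candidate 2, so r1c4=2.
Step 12. [r2c3∈{5}] r2c3 has the single candidate 5, so r2c3=5.
Step 13. [r5c5∈{4}] only 4 remains possible at r5c5. So r5c5=4.
Step 14. [r6c1∈{4}] nothing but 4 survives at r6c1 ⇒ r6c1=4.
Step 15. [r3c3∈{2}] r3c3 has the single candidate 2. So r3c3=2.
Step 16. [r4c6∈{1}] r4c6 has the single candidate 1, so r4c6=1.
Step 17. [r5c3∈{6}] nothing but 6 survives at r5c3. So r5c3=6.
Step 18. [r1c6∈{6}] r1c6 is down to just 6 ⇒ r1c6=6.
Step 19. [r6c3∈{1}] r6c3 is down to just 1, so r6c3=1.
Step 20. [r6c4∈{5}] r6c4 has the single candidate 5, so r6c4=5.
Step 21. [r4c1∈{3}] r4c1 is down to just 3. So r4c1=3.

Answer: 1 4 3 2 5 6 / 2 6 5 3 1 4 / 6 1 2 4 3 5 / 3 5 4 6 2 1 / 5 2 6 1 4 3 / 4 3 1 5 6 2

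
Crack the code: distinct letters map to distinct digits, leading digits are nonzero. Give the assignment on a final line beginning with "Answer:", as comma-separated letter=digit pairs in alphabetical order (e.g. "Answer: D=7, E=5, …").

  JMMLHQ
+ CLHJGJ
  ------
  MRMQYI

Step 1. [col 1: Q + J ≡ I (mod 10)] several values work for Q in column 1 (Q + J ≡ I (mod 10), carry-in 0); try Q=7 ⇒ Q=7.
Step 2. [col 1: Q + J ≡ I (mod 10)] several values work for J in column 1 (Q + J ≡ I (mod 10), carry-in 0); try J=6, so J=6.
Step 3. [col 1: Q + J ≡ I (mod 10)] column 1: given Q=7, J=6, carry-in 0, and digits 6,7 already taken and all letters distinct, Q+J≡I (mod 10) forces I=3 ⇒ I=3.
Step 4. [col 2: H + G ≡ Y (mod 10)] Y=5 is one option consistent with column 2 (H + G ≡ Y (mod 10), carry-in 1) — take it. So Y=5.
Step 5. [col 2: H + G ≡ Y (mod 10)] column 2 (H + G ≡ Y (mod 10), carry-in 1) doesn't pin H yet; pick H=0 and continue, so H=0.
Step 6. [col 2: H + G ≡ Y (mod 10)] column 2 reads H+G+carry(1)=Y with H=0, Y=5; with digits 0,3,5,6,7 already taken and all letters distinct, the only value for G is 4 ⇒ G=4.
Step 7. [col 3: L + J ≡ Q (mod 10)] column 3: given J=6, Q=7, carry-in 0, and digits 0,3,4,5,6,7 already taken and all letters distinct, L+J≡Q (mod 10) forces L=1. So L=1.
Step 8. [col 4: M + H ≡ M (mod 10)] M=8 is one option consistent with column 4 (M + H ≡ M (mod 10), carry-in 0) — take it. So M=8.
Step 9. [col 5: M + L ≡ R (mod 10)] in column 5 we have M+L≡R with carry-in 0; given M=8, L=1 and digits 0,1,3,4,5,6,7,8 already taken and all letters distinct, that pins R to 9, so R=9.
Step 10. [col 6: J + C ≡ M (mod 10)] from column 6 (J=6, M=8, carry-in 0, digits 0,1,3,4,5,6,7,8,9 already taken and all letters distinct): C must equal 2, so C=2.

Answer: C=2, G=4, H=0, I=3, J=6, L=1, M=8, Q=7, R=9, Y=5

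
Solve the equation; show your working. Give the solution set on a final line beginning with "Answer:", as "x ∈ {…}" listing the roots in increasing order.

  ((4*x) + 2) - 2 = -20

Step 1. [((4*x) + 2) - 2 = -20] the outer -2 inverts by adding 2. So sub: (4*x) + 2 = -18.
Step 2. [(4*x) + 2 = -18] peel the +2: subtract 2 from each side, so sub: 4*x = -20.
Step 3. [4*x = -20] divide by the outer 4, so div: x = -5.

Answer: x ∈ {-5}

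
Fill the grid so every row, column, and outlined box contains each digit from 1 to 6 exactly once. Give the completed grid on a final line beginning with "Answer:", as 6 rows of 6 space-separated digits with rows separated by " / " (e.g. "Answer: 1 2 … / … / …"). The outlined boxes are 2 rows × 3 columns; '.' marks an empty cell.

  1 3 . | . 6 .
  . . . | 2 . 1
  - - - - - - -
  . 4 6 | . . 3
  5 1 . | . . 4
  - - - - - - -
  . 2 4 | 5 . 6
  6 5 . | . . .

Step 1. [r6c4∈{1,3,4}] r6c4 is the only open cell in col 4 admitting 3, so r6c4=3.
Step 2. [r6c5∈{1,2,4}] row 6 places 4 nowhere but r6c5, so r6c5=4.
Step 3. [r3c5∈{1,2,5}] row 3 places 5 nowhere but r3c5. So r3c5=5.
Step 4. [r1c3∈{2,5}] across row 1, 2 lands solely at r1c3. So r1c3=2.
Step 5. [r2c2∈{6}] nothing but 6 survives at r2c2. So r2c2=6.
Step 6. [r4c4∈{6}] nothing but 6 survives at r4c4, so r4c4=6.
Step 7. [r3c1∈{2}] r3c1 is down to just 2, so r3c1=2.
Step 8. [r3c4∈{1}] only 1 remains possible at r3c4. So r3c4=1.
Step 9. [r4c3∈{3}] only 3 remains possible at r4c3 ⇒ r4c3=3.
Step 10. [r2c3∈{5}] r2c3 has the single candidate 5. So r2c3=5.
Step 11. [r5c5∈{1}] nothing but 1 survives at r5c5 ⇒ r5c5=1.
Step 12. [r5c1∈{3}] r5c1 is down to just 3 ⇒ r5c1=3.
Step 13. [r4c5∈{2}] r4c5's peers cover all but 2. So r4c5=2.
Step 14. [r1c6∈{5}] only 5 remains possible at r1c6, so r1c6=5.
Step 15. [r2c5∈{3}] only 3 remains possible at r2c5 ⇒ r2c5=3.
Step 16. [r6c6∈{2}] only 2 remains possible at r6c6. So r6c6=2.
Step 17. [r1c4∈{4}] r1c4 is down to just 4, so r1c4=4.
Step 18. [r6c3∈{1}] r6c3 is down to just 1 ⇒ r6c3=1.
Step 19. [r2c1∈{4}] r2c1 has the single candidate 4 ⇒ r2c1=4.

Answer: 1 3 2 4 6 5 / 4 6 5 2 3 1 / 2 4 6 1 5 3 / 5 1 3 6 2 4 / 3 2 4 5 1 6 / 6 5 1 3 4 2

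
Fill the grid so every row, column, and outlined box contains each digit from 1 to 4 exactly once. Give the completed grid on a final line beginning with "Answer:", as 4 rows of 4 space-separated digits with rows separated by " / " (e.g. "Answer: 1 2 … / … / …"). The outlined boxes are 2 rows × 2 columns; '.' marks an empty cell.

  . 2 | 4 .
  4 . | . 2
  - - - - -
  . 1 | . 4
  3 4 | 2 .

Step 1. [r2c3∈{1,3}] in row 2, 1 fits only at r2c3 ⇒ r2c3=1.
Step 2. [r1c1∈{1}] only 1 remains possible at r1c1. So r1c1=1.
Step 3. [r2c2∈{3}] only 3 remains possible at r2c2, so r2c2=3.
Step 4. [r4c4∈{1}] only 1 remains possible at r4c4 ⇒ r4c4=1.
Step 5. [r1c4∈{3}] only 3 remains possible at r1c4 ⇒ r1c4=3.
Step 6. [r3c1∈{2}] r3c1 has the single candidate 2, so r3c1=2.
Step 7. [r3c3∈{3}] nothing but 3 survives at r3c3, so r3c3=3.

Answer: 1 2 4 3 / 4 3 1 2 / 2 1 3 4 / 3 4 2 1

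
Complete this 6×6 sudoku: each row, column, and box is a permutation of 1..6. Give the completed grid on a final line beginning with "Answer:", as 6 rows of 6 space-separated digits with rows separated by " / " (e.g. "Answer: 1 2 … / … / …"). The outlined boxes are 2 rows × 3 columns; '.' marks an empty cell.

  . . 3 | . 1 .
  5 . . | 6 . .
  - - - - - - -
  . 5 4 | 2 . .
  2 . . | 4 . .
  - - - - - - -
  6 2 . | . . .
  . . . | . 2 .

Step 1. [r6c6∈{1,3,4,5,6}] r6c6 is the only open cell in row 6 admitting 6 ⇒ r6c6=6.
Step 2. [r1c1∈{4}] r1c1's peers cover all but 4 ⇒ r1c1=4.
Step 3. [r1c4∈{5}] nothing but 5 survives at r1c4. So r1c4=5.
Step 4. [r4c3∈{1,6}] in col 3, 6 fits only at r4c3 ⇒ r4c3=6.
Step 5. [r2c2∈{1}] only 1 remains possible at r2c2 ⇒ r2c2=1.
Step 6. [r4c6∈{1,3,5}] 1 has one home in row 4: r4c6, so r4c6=1.
Step 7. [r3c6∈{3}] r3c6 is down to just 3. So r3c6=3.
Step 8. [r6c1∈{1,3}] in col 1, 3 fits only at r6c1. So r6c1=3.
Step 9. [r5c6∈{4,5}] r5c6 is the only open cell in col 6 admitting 5, so r5c6=5.
Step 10. [r5c4∈{1,3}] in col 4, 3 fits only at r5c4 ⇒ r5c4=3.
Step 11. [r2c6∈{2,4}] 4 has one home in col 6: r2c6, so r2c6=4.
Step 12. [r6c4∈{1}] nothing but 1 survives at r6c4, so r6c4=1.
Step 13. [r1c2∈{6}] nothing but 6 survives at r1c2 ⇒ r1c2=6.
Step 14. [r6c3∈{5}] r6c3 has the single candidate 5. So r6c3=5.
Step 15. [r5c3∈{1}] nothing but 1 survives at r5c3, so r5c3=1.
Step 16. [r5c5∈{4}] nothing but 4 survives at r5c5. So r5c5=4.
Step 17. [r2c5∈{3}] r2c5's peers cover all but 3, so r2c5=3.
Step 18. [r1c6∈{2}] r1c6 has the single candidate 2 ⇒ r1c6=2.
Step 19. [r3c5∈{6}] r3c5's peers cover all but 6, so r3c5=6.
Step 20. [r4c2∈{3}] nothing but 3 survives at r4c2 ⇒ r4c2=3.
Step 21. [r2c3∈{2}] r2c3 is down to just 2 ⇒ r2c3=2.
Step 22. [r4c5∈{5}] r4c5 is down to just 5. So r4c5=5.
Step 23. [r3c1∈{1}] r3c1 is down to just 1 ⇒ r3c1=1.
Step 24. [r6c2∈{4}] r6c2 has the single candidate 4 ⇒ r6c2=4.

Answer: 4 6 3 5 1 2 / 5 1 2 6 3 4 / 1 5 4 2 6 3 / 2 3 6 4 5 1 / 6 2 1 3 4 5 / 3 4 5 1 2 6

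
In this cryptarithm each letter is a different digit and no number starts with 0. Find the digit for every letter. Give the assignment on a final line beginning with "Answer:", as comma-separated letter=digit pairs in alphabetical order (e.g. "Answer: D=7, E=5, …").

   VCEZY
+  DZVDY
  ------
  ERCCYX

Step 1. [E] the sum has 6 digits but both addends have 5; that extra leading digit E is the final carry, namely 1, so E=1.
Step 2. [col 1: Y + Y ≡ X (mod 10)] Y=6 is one option consistent with column 1 (Y + Y ≡ X (mod 10), carry-in 0) — take it ⇒ Y=6.
Step 3. [col 1: Y + Y ≡ X (mod 10)] in column 1 we have Y+Y≡X with carry-in 0; given Y=6 and digits 1,6 already taken and all letters distinct, that pins X to 2 ⇒ X=2.
Step 4. [col 2: Z + D ≡ Y (mod 10)] Z=0 is one option consistent with column 2 (Z + D ≡ Y (mod 10), carry-in 1) — take it. So Z=0.
Step 5. [col 2: Z + D ≡ Y (mod 10)] column 2 reads Z+D+carry(1)=Y with Z=0, Y=6; with digits 0,1,2,6 already taken and all letters distinct, the only value for D is 5 ⇒ D=5.
Step 6. [col 3: E + V ≡ C (mod 10)] no forcing yet in column 3 (carry-in 0); V=8 is free and consistent — try it. So V=8.
Step 7. [col 3: E + V ≡ C (mod 10)] from column 3 (E=1, V=8, carry-in 0, digits 0,1,2,5,6,8 already taken and all letters distinct): C must equal 9. So C=9.
Step 8. [col 5: V + D ≡ R (mod 10)] in column 5 we have V+D≡R with carry-in 0; given V=8, D=5 and digits 0,1,2,5,6,8,9 already taken and all letters distinct, that pins R to 3. So R=3.

Answer: C=9, D=5, E=1, R=3, V=8, X=2, Y=6, Z=0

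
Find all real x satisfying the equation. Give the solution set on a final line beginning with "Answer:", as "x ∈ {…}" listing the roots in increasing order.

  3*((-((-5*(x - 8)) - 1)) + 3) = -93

Step 1. [3*((-((-5*(x - 8)) - 1)) + 3) = -93] LHS = 3·(…); ÷3 both sides, so div: (-((-5*(x - 8)) - 1)) + 3 = -31.
Step 2. [(-((-5*(x - 8)) - 1)) + 3 = -31] 3 comes off first (subtract 3), so sub: -((-5*(x - 8)) - 1) = -34.
Step 3. [-((-5*(x - 8)) - 1) = -34] flip signs both sides, so neg: (-5*(x - 8)) - 1 = 34.
Step 4. [(-5*(x - 8)) - 1 = 34] 1 comes off first (add 1). So sub: -5*(x - 8) = 35.
Step 5. [-5*(x - 8) = 35] -5·(inner) — divide through by -5, so div: x - 8 = -7.
Step 6. [x - 8 = -7] peel the -8: add 8 from each side. So sub: x = 1.

Answer: x ∈ {1}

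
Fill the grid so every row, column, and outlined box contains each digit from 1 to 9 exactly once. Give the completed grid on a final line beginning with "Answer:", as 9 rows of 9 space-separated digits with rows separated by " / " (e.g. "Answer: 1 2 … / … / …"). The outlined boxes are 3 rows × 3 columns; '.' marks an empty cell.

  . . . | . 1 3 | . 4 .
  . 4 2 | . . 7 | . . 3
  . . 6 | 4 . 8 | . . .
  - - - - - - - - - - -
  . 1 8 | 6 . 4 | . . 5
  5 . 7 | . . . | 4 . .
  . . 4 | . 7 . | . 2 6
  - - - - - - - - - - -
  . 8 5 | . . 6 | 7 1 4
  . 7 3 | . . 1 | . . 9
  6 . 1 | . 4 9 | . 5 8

Step 1. [r1c3∈{9}] nothing but 9 survives at r1c3. So r1c3=9.
Step 2. [r1c7∈{2,5,6,8}] across row 1, 6 lands solely at r1c7. So r1c7=6.
Step 3. [r9c2∈{2}] nothing but 2 survives at r9c2 ⇒ r9c2=2.
Step 4. [r4c1∈{2,3,9}] col 1 places 2 nowhere but r4c1, so r4c1=2.
Step 5. [r5c9∈{1}] r5c9 is down to just 1 ⇒ r5c9=1.
Step 6. [r6c4∈{1,3,5,8,9}] in row 6, 1 fits only at r6c4. So r6c4=1.
Step 7. [r6c7∈{3,8,9}] 8 has one home in row 6: r6c7, so r6c7=8.
Step 8. [r8c7∈{2}] r8c7 has the single candidate 2. So r8c7=2.
Step 9. [r4c8∈{3,7,9}] 7 has one home in row 4: r4c8 ⇒ r4c8=7.
Step 10. [r5c8∈{3,9}] in col 8, 3 fits only at r5c8, so r5c8=3.
Step 11. [r3c8∈{9}] r3c8 has the single candidate 9, so r3c8=9.
Step 12. [r1c1∈{7,8}] r1c1 is the only open cell in row 1 admitting 8 ⇒ r1c1=8.
Step 13. [r3c1∈{1,3,7}] in col 1, 7 fits only at r3c1, so r3c1=7.
Step 14. [r5c6∈{2}] r5c6 is down to just 2. So r5c6=2.
Step 15. [r6c1∈{3,9}] 3 has one home in col 1: r6c1 ⇒ r6c1=3.
Step 16. [r2c5∈{5,6,9}] across row 2, 6 lands solely at r2c5 ⇒ r2c5=6.
Step 17. [r3c9∈{2}] nothing but 2 survives at r3c9. So r3c9=2.
Step 18. [r3c5∈{5}] r3c5's peers cover all but 5, so r3c5=5.
Step 19. [r7c5∈{2,3}] 2 has one home in col 5: r7c5. So r7c5=2.
Step 20. [r8c5∈{8}] only 8 remains possible at r8c5. So r8c5=8.
Step 21. [r5c5∈{9}] r5c5's peers cover all but 9. So r5c5=9.
Step 22. [r9c4∈{3,7}] across row 9, 7 lands solely at r9c4. So r9c4=7.
Step 23. [r2c1∈{1}] r2c1's peers cover all but 1. So r2c1=1.
Step 24. [r8c1∈{4}] nothing but 4 survives at r8c1 ⇒ r8c1=4.
Step 25. [r3c7∈{1}] nothing but 1 survives at r3c7. So r3c7=1.
Step 26. [r7c1∈{9}] nothing but 9 survives at r7c1, so r7c1=9.
Step 27. [r6c6∈{5}] r6c6's peers cover all but 5, so r6c6=5.
Step 28. [r2c7∈{5}] r2c7 is down to just 5. So r2c7=5.
Step 29. [r7c4∈{3}] r7c4 has the single candidate 3 ⇒ r7c4=3.
Step 30. [r4c7∈{9}] r4c7 has the single candidate 9 ⇒ r4c7=9.
Step 31. [r4c5∈{3}] r4c5 is down to just 3, so r4c5=3.
Step 32. [r8c8∈{6}] r8c8 has the single candidate 6 ⇒ r8c8=6.
Step 33. [r5c4∈{8}] nothing but 8 survives at r5c4, so r5c4=8.
Step 34. [r1c4∈{2}] r1c4 is down to just 2 ⇒ r1c4=2.
Step 35. [r2c8∈{8}] r2c8 has the single candidate 8 ⇒ r2c8=8.
Step 36. [r8c4∈{5}] r8c4's peers cover all but 5. So r8c4=5.
Step 37. [r5c2∈{6}] nothing but 6 survives at r5c2, so r5c2=6.
Step 38. [r1c9∈{7}] nothing but 7 survives at r1c9, so r1c9=7.
Step 39. [r9c7∈{3}] nothing but 3 survives at r9c7 ⇒ r9c7=3.
Step 40. [r2c4∈{9}] r2c4 has the single candidate 9. So r2c4=9.
Step 41. [r3c2∈{3}] nothing but 3 survives at r3c2. So r3c2=3.
Step 42. [r6c2∈{9}] r6c2 is down to just 9 ⇒ r6c2=9.
Step 43. [r1c2∈{5}] only 5 remains possible at r1c2 ⇒ r1c2=5.

Answer: 8 5 9 2 1 3 6 4 7 / 1 4 2 9 6 7 5 8 3 / 7 3 6 4 5 8 1 9 2 / 2 1 8 6 3 4 9 7 5 / 5 6 7 8 9 2 4 3 1 / 3 9 4 1 7 5 8 2 6 / 9 8 5 3 2 6 7 1 4 / 4 7 3 5 8 1 2 6 9 / 6 2 1 7 4 9 3 5 8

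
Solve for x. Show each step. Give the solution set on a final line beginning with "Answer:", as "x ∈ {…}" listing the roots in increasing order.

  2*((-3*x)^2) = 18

Step 1. [2*((-3*x)^2) = 18] leading coefficient 2: divide by 2, so div: (-3*x)^2 = 9.
Step 2. [(-3*x)^2 = 9] 9 ≥ 0, LHS is (·)² — take ±√, so sqrt: -3*x = 3 or -3.
Step 3. [-3*x = 3 or -3] -3·(inner) — divide through by -3. So div: x = -1 or 1.

Answer: x ∈ {-1, 1}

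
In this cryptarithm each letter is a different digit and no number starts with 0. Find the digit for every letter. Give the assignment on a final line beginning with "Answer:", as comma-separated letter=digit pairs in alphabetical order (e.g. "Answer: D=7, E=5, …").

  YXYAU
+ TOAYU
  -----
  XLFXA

Step 1. [col 1: U + U ≡ A (mod 10)] A=2 is one option consistent with column 1 (U + U ≡ A (mod 10), carry-in 0) — take it, so A=2.
Step 2. [col 1: U + U ≡ A (mod 10)] column 1 (U + U ≡ A (mod 10), carry-in 0) doesn't pin U yet; pick U=6 and continue, so U=6.
Step 3. [col 2: A + Y ≡ X (mod 10)] X=8 is one option consistent with column 2 (A + Y ≡ X (mod 10), carry-in 1) — take it, so X=8.
Step 4. [col 2: A + Y ≡ X (mod 10)] in column 2 we have A+Y≡X with carry-in 1; given A=2, X=8 and digits 2,6,8 already taken and all letters distinct, that pins Y to 5. So Y=5.
Step 5. [col 3: Y + A ≡ F (mod 10)] column 3: given Y=5, A=2, carry-in 0, and digits 2,5,6,8 already taken and all letters distinct, Y+A≡F (mod 10) forces F=7, so F=7.
Step 6. [col 4: X + O ≡ L (mod 10)] no forcing yet in column 4 (carry-in 0); L=9 is free and consistent — try it, so L=9.
Step 7. [col 4: X + O ≡ L (mod 10)] column 4: given X=8, L=9, carry-in 0, and digits 2,5,6,7,8,9 already taken and all letters distinct, X+O≡L (mod 10) forces O=1, so O=1.
Step 8. [col 5: Y + T ≡ X (mod 10)] column 5 reads Y+T+carry(0)=X with Y=5, X=8; with digits 1,2,5,6,7,8,9 already taken and all letters distinct, the only value for T is 3, so T=3.

Answer: A=2, F=7, L=9, O=1, T=3, U=6, X=8, Y=5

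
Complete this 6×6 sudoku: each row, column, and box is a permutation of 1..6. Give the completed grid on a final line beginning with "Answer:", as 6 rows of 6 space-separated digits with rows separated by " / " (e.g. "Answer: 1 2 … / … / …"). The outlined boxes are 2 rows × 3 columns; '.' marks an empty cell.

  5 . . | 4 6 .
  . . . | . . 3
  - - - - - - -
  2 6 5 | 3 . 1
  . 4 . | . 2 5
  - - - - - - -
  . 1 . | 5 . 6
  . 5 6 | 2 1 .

Step 1. [r1c3∈{1,2,3}] 1 has one home in row 1: r1c3, so r1c3=1.
Step 2. [r6c1∈{3,4}] in row 6, 3 fits only at r6c1, so r6c1=3.
Step 3. [r5c1∈{4}] r5c1 has the single candidate 4, so r5c1=4.
Step 4. [r2c2∈{2}] r2c2's peers cover all but 2 ⇒ r2c2=2.
Step 5. [r2c5∈{5}] r2c5 has the single candidate 5 ⇒ r2c5=5.
Step 6. [r4c1∈{1}] r4c1's peers cover all but 1. So r4c1=1.
Step 7. [r6c6∈{4}] r6c6 is down to just 4, so r6c6=4.
Step 8. [r4c3∈{3}] r4c3's peers cover all but 3, so r4c3=3.
Step 9. [r5c5∈{3}] r5c5 has the single candidate 3. So r5c5=3.
Step 10. [r3c5∈{4}] nothing but 4 survives at r3c5 ⇒ r3c5=4.
Step 11. [r2c4∈{1}] r2c4 is down to just 1. So r2c4=1.
Step 12. [r1c6∈{2}] r1c6's peers cover all but 2. So r1c6=2.
Step 13. [r2c1∈{6}] only 6 remains possible at r2c1 ⇒ r2c1=6.
Step 14. [r1c2∈{3}] r1c2's peers cover all but 3, so r1c2=3.
Step 15. [r5c3∈{2}] r5c3 has the single candidate 2. So r5c3=2.
Step 16. [r2c3∈{4}] nothing but 4 survives at r2c3, so r2c3=4.
Step 17. [r4c4∈{6}] nothing but 6 survives at r4c4 ⇒ r4c4=6.

Answer: 5 3 1 4 6 2 / 6 2 4 1 5 3 / 2 6 5 3 4 1 / 1 4 3 6 2 5 / 4 1 2 5 3 6 / 3 5 6 2 1 4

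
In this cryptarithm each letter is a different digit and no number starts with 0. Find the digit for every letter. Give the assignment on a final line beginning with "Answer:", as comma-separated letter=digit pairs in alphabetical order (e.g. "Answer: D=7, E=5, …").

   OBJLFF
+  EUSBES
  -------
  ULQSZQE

Step 1. [col 1: F + S ≡ E (mod 10)] no forcing yet in column 1 (carry-in 0); F=6 is free and consistent — try it ⇒ F=6.
Step 2. [col 1: F + S ≡ E (mod 10)] several values work for S in column 1 (F + S ≡ E (mod 10), carry-in 0); try S=2, so S=2.
Step 3. [col 1: F + S ≡ E (mod 10)] in column 1 we have F+S≡E with carry-in 0; given F=6, S=2 and digits 2,6 already taken and all letters distinct, that pins E to 8. So E=8.
Step 4. [col 2: F + E ≡ Q (mod 10)] in column 2 we have F+E≡Q with carry-in 0; given F=6, E=8 and digits 2,6,8 already taken and all letters distinct, that pins Q to 4. So Q=4.
Step 5. [U] the sum has 7 digits but both addends have 6; that extra leading digit U is the final carry, namely 1, so U=1.
Step 6. [col 3: L + B ≡ Z (mod 10)] no forcing yet in column 3 (carry-in 1); B=3 is free and consistent — try it, so B=3.
Step 7. [col 3: L + B ≡ Z (mod 10)] in column 3 we have L+B≡Z with carry-in 1; given B=3 and digits 1,2,3,4,6,8 already taken and all letters distinct, that pins Z to 9, so Z=9.
Step 8. [col 3: L + B ≡ Z (mod 10)] column 3 reads L+B+carry(1)=Z with B=3, Z=9; with digits 1,2,3,4,6,8,9 already taken and all letters distinct, the only value for L is 5, so L=5.
Step 9. [col 4: J + S ≡ S (mod 10)] column 4 reads J+S+carry(0)=S with S=2; with digits 1,2,3,4,5,6,8,9 already taken and all letters distinct, the only value for J is 0 ⇒ J=0.
Step 10. [col 6: O + E ≡ L (mod 10)] from column 6 (E=8, L=5, carry-in 0, digits 0,1,2,3,4,5,6,8,9 already taken and all letters distinct): O must equal 7, so O=7.

Answer: B=3, E=8, F=6, J=0, L=5, O=7, Q=4, S=2, U=1, Z=9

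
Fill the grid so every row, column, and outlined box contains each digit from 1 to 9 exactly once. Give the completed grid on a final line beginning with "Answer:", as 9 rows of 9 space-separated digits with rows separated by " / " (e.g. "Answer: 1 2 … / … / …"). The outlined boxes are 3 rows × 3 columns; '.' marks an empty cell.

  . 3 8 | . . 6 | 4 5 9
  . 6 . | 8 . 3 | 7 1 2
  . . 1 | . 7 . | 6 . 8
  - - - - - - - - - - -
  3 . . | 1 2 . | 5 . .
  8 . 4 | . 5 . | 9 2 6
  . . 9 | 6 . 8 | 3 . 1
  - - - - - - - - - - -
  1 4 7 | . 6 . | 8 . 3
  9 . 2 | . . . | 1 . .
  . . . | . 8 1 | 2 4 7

Step 1. [r9c2∈{5}] only 5 remains possible at r9c2, so r9c2=5.
Step 2. [r4c2∈{7}] r4c2 has the single candidate 7, so r4c2=7.
Step 3. [r1c4∈{2}] r1c4's peers cover all but 2 ⇒ r1c4=2.
Step 4. [r9c4∈{3,9}] across row 9, 9 lands solely at r9c4. So r9c4=9.
Step 5. [r7c4∈{5}] r7c4 is down to just 5 ⇒ r7c4=5.
Step 6. [r3c4∈{4}] r3c4's peers cover all but 4 ⇒ r3c4=4.
Step 7. [r6c1∈{2,5}] across row 6, 5 lands solely at r6c1 ⇒ r6c1=5.
Step 8. [r5c6∈{7}] r5c6's peers cover all but 7 ⇒ r5c6=7.
Step 9. [r4c6∈{4,9}] row 4 places 9 nowhere but r4c6, so r4c6=9.
Step 10. [r8c5∈{3,4}] across col 5, 3 lands solely at r8c5, so r8c5=3.
Step 11. [r4c3∈{6}] r4c3's peers cover all but 6, so r4c3=6.
Step 12. [r6c2∈{2}] r6c2's peers cover all but 2 ⇒ r6c2=2.
Step 13. [r6c5∈{4}] r6c5's peers cover all but 4 ⇒ r6c5=4.
Step 14. [r3c6∈{5}] only 5 remains possible at r3c6 ⇒ r3c6=5.
Step 15. [r7c6∈{2}] r7c6 has the single candidate 2 ⇒ r7c6=2.
Step 16. [r8c2∈{8}] r8c2 is down to just 8, so r8c2=8.
Step 17. [r4c9∈{4}] r4c9 is down to just 4, so r4c9=4.
Step 18. [r6c8∈{7}] r6c8 is down to just 7. So r6c8=7.
Step 19. [r8c8∈{6}] r8c8 is down to just 6, so r8c8=6.
Step 20. [r3c8∈{3}] r3c8 is down to just 3 ⇒ r3c8=3.
Step 21. [r8c6∈{4}] r8c6 is down to just 4, so r8c6=4.
Step 22. [r5c4∈{3}] nothing but 3 survives at r5c4, so r5c4=3.
Step 23. [r1c1∈{7}] r1c1 has the single candidate 7, so r1c1=7.
Step 24. [r9c1∈{6}] r9c1's peers cover all but 6, so r9c1=6.
Step 25. [r2c1∈{4}] r2c1 has the single candidate 4 ⇒ r2c1=4.
Step 26. [r7c8∈{9}] r7c8 has the single candidate 9 ⇒ r7c8=9.
Step 27. [r3c2∈{9}] r3c2's peers cover all but 9. So r3c2=9.
Step 28. [r1c5∈{1}] r1c5's peers cover all but 1. So r1c5=1.
Step 29. [r3c1∈{2}] nothing but 2 survives at r3c1 ⇒ r3c1=2.
Step 30. [r9c3∈{3}] r9c3 has the single candidate 3. So r9c3=3.
Step 31. [r5c2∈{1}] only 1 remains possible at r5c2 ⇒ r5c2=1.
Step 32. [r2c5∈{9}] r2c5 is down to just 9, so r2c5=9.
Step 33. [r8c4∈{7}] r8c4 has the single candidate 7. So r8c4=7.
Step 34. [r8c9∈{5}] r8c9 is down to just 5. So r8c9=5.
Step 35. [r4c8∈{8}] r4c8 is down to just 8. So r4c8=8.
Step 36. [r2c3∈{5}] r2c3 is down to just 5 ⇒ r2c3=5.

Answer: 7 3 8 2 1 6 4 5 9 / 4 6 5 8 9 3 7 1 2 / 2 9 1 4 7 5 6 3 8 / 3 7 6 1 2 9 5 8 4 / 8 1 4 3 5 7 9 2 6 / 5 2 9 6 4 8 3 7 1 / 1 4 7 5 6 2 8 9 3 / 9 8 2 7 3 4 1 6 5 / 6 5 3 9 8 1 2 4 7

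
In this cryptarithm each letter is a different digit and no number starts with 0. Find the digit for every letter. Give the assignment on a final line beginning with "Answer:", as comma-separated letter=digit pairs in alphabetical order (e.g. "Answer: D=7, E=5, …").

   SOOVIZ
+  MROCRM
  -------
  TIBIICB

Step 1. [T] the sum has 7 digits but both addends have 6; that extra leading digit T is the final carry, namely 1. So T=1.
Step 2. [col 1: Z + M ≡ B (mod 10)] several values work for M in column 1 (Z + M ≡ B (mod 10), carry-in 0); try M=8 ⇒ M=8.
Step 3. [col 1: Z + M ≡ B (mod 10)] several values work for B in column 1 (Z + M ≡ B (mod 10), carry-in 0); try B=7. So B=7.
Step 4. [col 1: Z + M ≡ B (mod 10)] in column 1 we have Z+M≡B with carry-in 0; given M=8, B=7 and digits 1,7,8 already taken and all letters distinct, that pins Z to 9, so Z=9.
Step 5. [col 2: I + R ≡ C (mod 10)] no forcing yet in column 2 (carry-in 1); R=5 is free and consistent — try it, so R=5.
Step 6. [col 2: I + R ≡ C (mod 10)] column 2 (I + R ≡ C (mod 10), carry-in 1) doesn't pin I yet; pick I=4 and continue, so I=4.
Step 7. [col 2: I + R ≡ C (mod 10)] column 2: given I=4, R=5, carry-in 1, and digits 1,4,5,7,8,9 already taken and all letters distinct, I+R≡C (mod 10) forces C=0. So C=0.
Step 8. [col 3: V + C ≡ I (mod 10)] from column 3 (C=0, I=4, carry-in 1, digits 0,1,4,5,7,8,9 already taken and all letters distinct): V must equal 3, so V=3.
Step 9. [col 4: O + O ≡ I (mod 10)] column 4: given I=4, carry-in 0, and digits 0,1,3,4,5,7,8,9 already taken and all letters distinct, O+O≡I (mod 10) forces O=2, so O=2.
Step 10. [col 6: S + M ≡ I (mod 10)] column 6: given M=8, I=4, carry-in 0, and digits 0,1,2,3,4,5,7,8,9 already taken and all letters distinct, S+M≡I (mod 10) forces S=6, so S=6.

Answer: B=7, C=0, I=4, M=8, O=2, R=5, S=6, T=1, V=3, Z=9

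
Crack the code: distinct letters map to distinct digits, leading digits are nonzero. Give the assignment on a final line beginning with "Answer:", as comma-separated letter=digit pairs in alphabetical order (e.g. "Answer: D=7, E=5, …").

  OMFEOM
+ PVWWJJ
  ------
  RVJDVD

Step 1. [col 1: M + J ≡ D (mod 10)] several values work for M in column 1 (M + J ≡ D (mod 10), carry-in 0); try M=9, so M=9.
Step 2. [col 1: M + J ≡ D (mod 10)] no forcing yet in column 1 (carry-in 0); J=3 is free and consistent — try it, so J=3.
Step 3. [col 1: M + J ≡ D (mod 10)] from column 1 (M=9, J=3, carry-in 0, digits 3,9 already taken and all letters distinct): D must equal 2 ⇒ D=2.
Step 4. [col 2: O + J ≡ V (mod 10)] no forcing yet in column 2 (carry-in 1); O=6 is free and consistent — try it, so O=6.
Step 5. [col 2: O + J ≡ V (mod 10)] column 2 reads O+J+carry(1)=V with O=6, J=3; with digits 2,3,6,9 already taken and all letters distinct, the only value for V is 0. So V=0.
Step 6. [col 3: E + W ≡ D (mod 10)] column 3 (E + W ≡ D (mod 10), carry-in 1) doesn't pin W yet; pick W=7 and continue ⇒ W=7.
Step 7. [col 3: E + W ≡ D (mod 10)] column 3 reads E+W+carry(1)=D with W=7, D=2; with digits 0,2,3,6,7,9 already taken and all letters distinct, the only value for E is 4 ⇒ E=4.
Step 8. [col 4: F + W ≡ J (mod 10)] column 4: given W=7, J=3, carry-in 1, and digits 0,2,3,4,6,7,9 already taken and all letters distinct, F+W≡J (mod 10) forces F=5 ⇒ F=5.
Step 9. [col 6: O + P ≡ R (mod 10)] in column 6 we have O+P≡R with carry-in 1; given O=6 and digits 0,2,3,4,5,6,7,9 already taken and all letters distinct, that pins R to 8, so R=8.
Step 10. [col 6: O + P ≡ R (mod 10)] from column 6 (O=6, R=8, carry-in 1, digits 0,2,3,4,5,6,7,8,9 already taken and all letters distinct): P must equal 1 ⇒ P=1.

Answer: D=2, E=4, F=5, J=3, M=9, O=6, P=1, R=8, V=0, W=7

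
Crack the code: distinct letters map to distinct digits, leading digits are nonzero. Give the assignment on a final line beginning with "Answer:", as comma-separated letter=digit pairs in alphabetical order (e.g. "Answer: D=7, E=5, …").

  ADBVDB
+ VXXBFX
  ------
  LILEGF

Step 1. [col 1: B + X ≡ F (mod 10)] several values work for F in column 1 (B + X ≡ F (mod 10), carry-in 0); try F=7. So F=7.
Step 2. [col 1: B + X ≡ F (mod 10)] no forcing yet in column 1 (carry-in 0); B=5 is free and consistent — try it, so B=5.
Step 3. [col 1: B + X ≡ F (mod 10)] from column 1 (B=5, F=7, carry-in 0, digits 5,7 already taken and all letters distinct): X must equal 2. So X=2.
Step 4. [col 2: D + F ≡ G (mod 10)] D=9 is one option consistent with column 2 (D + F ≡ G (mod 10), carry-in 0) — take it ⇒ D=9.
Step 5. [col 2: D + F ≡ G (mod 10)] in column 2 we have D+F≡G with carry-in 0; given D=9, F=7 and digits 2,5,7,9 already taken and all letters distinct, that pins G to 6 ⇒ G=6.
Step 6. [col 3: V + B ≡ E (mod 10)] E=0 is one option consistent with column 3 (V + B ≡ E (mod 10), carry-in 1) — take it ⇒ E=0.
Step 7. [col 3: V + B ≡ E (mod 10)] from column 3 (B=5, E=0, carry-in 1, digits 0,2,5,6,7,9 already taken and all letters distinct): V must equal 4 ⇒ V=4.
Step 8. [col 4: B + X ≡ L (mod 10)] from column 4 (B=5, X=2, carry-in 1, digits 0,2,4,5,6,7,9 already taken and all letters distinct): L must equal 8, so L=8.
Step 9. [col 5: D + X ≡ I (mod 10)] in column 5 we have D+X≡I with carry-in 0; given D=9, X=2 and digits 0,2,4,5,6,7,8,9 already taken and all letters distinct, that pins I to 1, so I=1.
Step 10. [col 6: A + V ≡ L (mod 10)] column 6: given V=4, L=8, carry-in 1, and digits 0,1,2,4,5,6,7,8,9 already taken and all letters distinct, A+V≡L (mod 10) forces A=3 ⇒ A=3.

Answer: A=3, B=5, D=9, E=0, F=7, G=6, I=1, L=8, V=4, X=2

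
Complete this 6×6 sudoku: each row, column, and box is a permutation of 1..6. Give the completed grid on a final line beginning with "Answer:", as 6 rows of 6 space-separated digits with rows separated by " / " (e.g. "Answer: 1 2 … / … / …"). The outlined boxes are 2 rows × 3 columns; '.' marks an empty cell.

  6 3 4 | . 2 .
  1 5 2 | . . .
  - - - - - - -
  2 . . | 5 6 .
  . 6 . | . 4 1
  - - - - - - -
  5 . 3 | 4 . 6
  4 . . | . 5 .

Step 1. [r6c6∈{2,3}] col 6 places 2 nowhere but r6c6 ⇒ r6c6=2.
Step 2. [r6c2∈{1}] nothing but 1 survives at r6c2 ⇒ r6c2=1.
Step 3. [r2c5∈{3}] r2c5 is down to just 3. So r2c5=3.
Step 4. [r3c6∈{3}] r3c6 has the single candidate 3. So r3c6=3.
Step 5. [r4c4∈{2}] r4c4's peers cover all but 2 ⇒ r4c4=2.
Step 6. [r2c6∈{4}] r2c6's peers cover all but 4, so r2c6=4.
Step 7. [r1c6∈{5}] only 5 remains possible at r1c6. So r1c6=5.
Step 8. [r3c3∈{1}] r3c3 is down to just 1 ⇒ r3c3=1.
Step 9. [r4c1∈{3}] r4c1 is down to just 3 ⇒ r4c1=3.
Step 10. [r6c4∈{3}] r6c4 is down to just 3. So r6c4=3.
Step 11. [r1c4∈{1}] r1c4's peers cover all but 1, so r1c4=1.
Step 12. [r2c4∈{6}] r2c4 has the single candidate 6, so r2c4=6.
Step 13. [r5c5∈{1}] only 1 remains possible at r5c5. So r5c5=1.
Step 14. [r6c3∈{6}] only 6 remains possible at r6c3. So r6c3=6.
Step 15. [r3c2∈{4}] r3c2's peers cover all but 4 ⇒ r3c2=4.
Step 16. [r5c2∈{2}] r5c2 is down to just 2, so r5c2=2.
Step 17. [r4c3∈{5}] r4c3's peers cover all but 5, so r4c3=5.

Answer: 6 3 4 1 2 5 / 1 5 2 6 3 4 / 2 4 1 5 6 3 / 3 6 5 2 4 1 / 5 2 3 4 1 6 / 4 1 6 3 5 2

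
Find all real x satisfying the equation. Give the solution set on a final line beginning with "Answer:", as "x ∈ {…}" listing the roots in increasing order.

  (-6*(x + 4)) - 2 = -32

Step 1. [(-6*(x + 4)) - 2 = -32] add 2: x sits inside (… - 2) ⇒ sub: -6*(x + 4) = -30.
Step 2. [-6*(x + 4) = -30] LHS = -6·(…); ÷-6 both sides, so div: x + 4 = 5.
Step 3. [x + 4 = 5] the outer +4 inverts by subtracting 4. So sub: x = 1.

Answer: x ∈ {1}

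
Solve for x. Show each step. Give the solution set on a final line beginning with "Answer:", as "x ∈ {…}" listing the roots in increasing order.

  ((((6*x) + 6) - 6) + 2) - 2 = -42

Step 1. [((((6*x) + 6) - 6) + 2) - 2 = -42] peel the -2: add 2 from each side, so sub: (((6*x) + 6) - 6) + 2 = -40.
Step 2. [(((6*x) + 6) - 6) + 2 = -40] peel the +2: subtract 2 from each side, so sub: ((6*x) + 6) - 6 = -42.
Step 3. [((6*x) + 6) - 6 = -42] -6 is outermost — add 6 both sides ⇒ sub: (6*x) + 6 = -36.
Step 4. [(6*x) + 6 = -36] 6 divides every term; factor it out, so factor: x + 1 = -6.
Step 5. [x + 1 = -6] peel the +1: subtract 1 from each side ⇒ sub: x = -7.

Answer: x ∈ {-7}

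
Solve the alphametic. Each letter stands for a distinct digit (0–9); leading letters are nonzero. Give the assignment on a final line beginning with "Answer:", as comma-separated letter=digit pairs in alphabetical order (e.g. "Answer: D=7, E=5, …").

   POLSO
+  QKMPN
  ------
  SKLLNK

Step 1. [col 1: O + N ≡ K (mod 10)] several values work for O in column 1 (O + N ≡ K (mod 10), carry-in 0); try O=6 ⇒ O=6.
Step 2. [S] the sum has 6 digits but both addends have 5; that extra leading digit S is the final carry, namely 1. So S=1.
Step 3. [col 1: O + N ≡ K (mod 10)] several values work for N in column 1 (O + N ≡ K (mod 10), carry-in 0); try N=7. So N=7.
Step 4. [col 1: O + N ≡ K (mod 10)] column 1 reads O+N+carry(0)=K with O=6, N=7; with digits 1,6,7 already taken and all letters distinct, the only value for K is 3. So K=3.
Step 5. [col 2: S + P ≡ N (mod 10)] column 2 reads S+P+carry(1)=N with S=1, N=7; with digits 1,3,6,7 already taken and all letters distinct, the only value for P is 5. So P=5.
Step 6. [col 3: L + M ≡ L (mod 10)] column 3: given nothing yet, carry-in 0, and digits 1,3,5,6,7 already taken and all letters distinct, L+M≡L (mod 10) forces M=0. So M=0.
Step 7. [col 3: L + M ≡ L (mod 10)] L=9 is one option consistent with column 3 (L + M ≡ L (mod 10), carry-in 0) — take it ⇒ L=9.
Step 8. [col 5: P + Q ≡ K (mod 10)] from column 5 (P=5, K=3, carry-in 0, digits 0,1,3,5,6,7,9 already taken and all letters distinct): Q must equal 8. So Q=8.

Answer: K=3, L=9, M=0, N=7, O=6, P=5, Q=8, S=1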